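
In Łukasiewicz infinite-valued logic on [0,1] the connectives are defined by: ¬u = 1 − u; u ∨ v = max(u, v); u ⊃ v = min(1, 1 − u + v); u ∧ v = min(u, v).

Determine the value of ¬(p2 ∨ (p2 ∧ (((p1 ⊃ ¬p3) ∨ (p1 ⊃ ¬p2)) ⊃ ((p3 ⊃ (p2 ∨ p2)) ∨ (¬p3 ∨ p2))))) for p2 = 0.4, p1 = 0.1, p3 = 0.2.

¬p3: Łukasiewicz ¬ gives 1 − 0.2 = 0.8
(p1 ⊃ ¬p3): min(1, 1 − 0.1 + 0.8) = 1
¬p2: Łukasiewicz ¬ gives 1 − 0.4 = 0.6
(p1 ⊃ ¬p2): min(1, 1 − 0.1 + 0.6) = 1
((p1 ⊃ ¬p3) ∨ (p1 ⊃ ¬p2)) = max(1, 1) = 1
(p2 ∨ p2) = max(0.4, 0.4) = 0.4
(p3 ⊃ (p2 ∨ p2)): min(1, 1 − 0.2 + 0.4) = 1
¬p3: Łukasiewicz ¬ gives 1 − 0.2 = 0.8
(¬p3 ∨ p2) = max(0.8, 0.4) = 0.8
((p3 ⊃ (p2 ∨ p2)) ∨ (¬p3 ∨ p2)) = max(1, 0.8) = 1
(((p1 ⊃ ¬p3) ∨ (p1 ⊃ ¬p2)) ⊃ ((p3 ⊃ (p2 ∨ p2)) ∨ (¬p3 ∨ p2))): min(1, 1 − 1 + 1) = 1
(p2 ∧ (((p1 ⊃ ¬p3) ∨ (p1 ⊃ ¬p2)) ⊃ ((p3 ⊃ (p2 ∨ p2)) ∨ (¬p3 ∨ p2)))) = min(0.4, 1) = 0.4
(p2 ∨ (p2 ∧ (((p1 ⊃ ¬p3) ∨ (p1 ⊃ ¬p2)) ⊃ ((p3 ⊃ (p2 ∨ p2)) ∨ (¬p3 ∨ p2))))) = max(0.4, 0.4) = 0.4
¬(p2 ∨ (p2 ∧ (((p1 ⊃ ¬p3) ∨ (p1 ⊃ ¬p2)) ⊃ ((p3 ⊃ (p2 ∨ p2)) ∨ (¬p3 ∨ p2))))): Łukasiewicz ¬ gives 1 − 0.4 = 0.6

0.60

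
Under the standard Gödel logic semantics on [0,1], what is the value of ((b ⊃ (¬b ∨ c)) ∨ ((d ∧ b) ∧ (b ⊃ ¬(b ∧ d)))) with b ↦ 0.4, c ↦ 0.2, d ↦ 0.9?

0.20

¬b: Gödel ¬ of 0.4 = 0 (operand ≠ 0)
(¬b ∨ c) = max(0, 0.2) = 0.2
(b ⊃ (¬b ∨ c)): 0.4 > 0.2, so result = 0.2
(d ∧ b) = min(0.9, 0.4) = 0.4
(b ∧ d) = min(0.4, 0.9) = 0.4
¬(b ∧ d): Gödel ¬ of 0.4 = 0 (operand ≠ 0)
(b ⊃ ¬(b ∧ d)): 0.4 > 0, so result = 0
((d ∧ b) ∧ (b ⊃ ¬(b ∧ d))) = min(0.4, 0) = 0
((b ⊃ (¬b ∨ c)) ∨ ((d ∧ b) ∧ (b ⊃ ¬(b ∧ d)))) = max(0.2, 0) = 0.2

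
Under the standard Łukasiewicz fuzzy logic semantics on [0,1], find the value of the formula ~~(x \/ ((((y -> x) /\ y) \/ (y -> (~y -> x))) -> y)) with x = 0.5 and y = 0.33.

0.50

(y -> x): min(1, 1 − 0.33 + 0.5) = 1
((y -> x) /\ y) = min(1, 0.33) = 0.33
~y: Łukasiewicz ¬ gives 1 − 0.33 = 0.67
(~y -> x): min(1, 1 − 0.67 + 0.5) = 0.83
(y -> (~y -> x)): min(1, 1 − 0.33 + 0.83) = 1
(((y -> x) /\ y) \/ (y -> (~y -> x))) = max(0.33, 1) = 1
((((y -> x) /\ y) \/ (y -> (~y -> x))) -> y): min(1, 1 − 1 + 0.33) = 0.33
(x \/ ((((y -> x) /\ y) \/ (y -> (~y -> x))) -> y)) = max(0.5, 0.33) = 0.5
~(x \/ ((((y -> x) /\ y) \/ (y -> (~y -> x))) -> y)): Łukasiewicz ¬ gives 1 − 0.5 = 0.5
~~(x \/ ((((y -> x) /\ y) \/ (y -> (~y -> x))) -> y)): Łukasiewicz ¬ gives 1 − 0.5 = 0.5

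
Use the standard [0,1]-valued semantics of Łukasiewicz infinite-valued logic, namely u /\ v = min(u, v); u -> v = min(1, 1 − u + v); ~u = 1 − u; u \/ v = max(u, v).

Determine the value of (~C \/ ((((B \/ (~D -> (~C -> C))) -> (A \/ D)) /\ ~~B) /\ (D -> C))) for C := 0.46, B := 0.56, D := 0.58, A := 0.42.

0.56

~C: Łukasiewicz ¬ gives 1 − 0.46 = 0.54
~D: Łukasiewicz ¬ gives 1 − 0.58 = 0.42
~C: Łukasiewicz ¬ gives 1 − 0.46 = 0.54
(~C -> C): min(1, 1 − 0.54 + 0.46) = 0.92
(~D -> (~C -> C)): min(1, 1 − 0.42 + 0.92) = 1
(B \/ (~D -> (~C -> C))) = max(0.56, 1) = 1
(A \/ D) = max(0.42, 0.58) = 0.58
((B \/ (~D -> (~C -> C))) -> (A \/ D)): min(1, 1 − 1 + 0.58) = 0.58
~B: Łukasiewicz ¬ gives 1 − 0.56 = 0.44
~~B: Łukasiewicz ¬ gives 1 − 0.44 = 0.56
(((B \/ (~D -> (~C -> C))) -> (A \/ D)) /\ ~~B) = min(0.58, 0.56) = 0.56
(D -> C): min(1, 1 − 0.58 + 0.46) = 0.88
((((B \/ (~D -> (~C -> C))) -> (A \/ D)) /\ ~~B) /\ (D -> C)) = min(0.56, 0.88) = 0.56
(~C \/ ((((B \/ (~D -> (~C -> C))) -> (A \/ D)) /\ ~~B) /\ (D -> C))) = max(0.54, 0.56) = 0.56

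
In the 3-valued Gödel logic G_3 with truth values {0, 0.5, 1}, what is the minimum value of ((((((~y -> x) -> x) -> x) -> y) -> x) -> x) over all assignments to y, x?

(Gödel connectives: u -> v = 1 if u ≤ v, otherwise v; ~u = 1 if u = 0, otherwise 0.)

The minimum is attained at y = 0, x = 0.5:
  ~y: Gödel ¬ of 0 = 1 (operand is 0)
  (~y -> x): 1 > 0.5, so result = 0.5
  ((~y -> x) -> x): 0.5 ≤ 0.5, so result = 1
  (((~y -> x) -> x) -> x): 1 > 0.5, so result = 0.5
  ((((~y -> x) -> x) -> x) -> y): 0.5 > 0, so result = 0
  (((((~y -> x) -> x) -> x) -> y) -> x): 0 ≤ 0.5, so result = 1
  ((((((~y -> x) -> x) -> x) -> y) -> x) -> x): 1 > 0.5, so result = 0.5
Checking all 9 assignments confirms none give a value below 0.50.

0.50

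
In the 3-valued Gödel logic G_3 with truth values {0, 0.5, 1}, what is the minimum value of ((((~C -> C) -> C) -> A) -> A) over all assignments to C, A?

The minimum is attained at C = 0.5, A = 0.5:
  ~C: Gödel ¬ of 0.5 = 0 (operand ≠ 0)
  (~C -> C): 0 ≤ 0.5, so result = 1
  ((~C -> C) -> C): 1 > 0.5, so result = 0.5
  (((~C -> C) -> C) -> A): 0.5 ≤ 0.5, so result = 1
  ((((~C -> C) -> C) -> A) -> A): 1 > 0.5, so result = 0.5
Checking all 9 assignments confirms none give a value below 0.50.

0.50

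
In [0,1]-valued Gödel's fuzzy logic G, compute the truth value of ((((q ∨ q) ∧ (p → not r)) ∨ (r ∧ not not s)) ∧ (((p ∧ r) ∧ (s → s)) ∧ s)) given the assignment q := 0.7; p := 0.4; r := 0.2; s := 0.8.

0.20

(q ∨ q) = max(0.7, 0.7) = 0.7
not r: Gödel ¬ of 0.2 = 0 (operand ≠ 0)
(p → not r): 0.4 > 0, so result = 0
((q ∨ q) ∧ (p → not r)) = min(0.7, 0) = 0
not s: Gödel ¬ of 0.8 = 0 (operand ≠ 0)
not not s: Gödel ¬ of 0 = 1 (operand is 0)
(r ∧ not not s) = min(0.2, 1) = 0.2
(((q ∨ q) ∧ (p → not r)) ∨ (r ∧ not not s)) = max(0, 0.2) = 0.2
(p ∧ r) = min(0.4, 0.2) = 0.2
(s → s): 0.8 ≤ 0.8, so result = 1
((p ∧ r) ∧ (s → s)) = min(0.2, 1) = 0.2
(((p ∧ r) ∧ (s → s)) ∧ s) = min(0.2, 0.8) = 0.2
((((q ∨ q) ∧ (p → not r)) ∨ (r ∧ not not s)) ∧ (((p ∧ r) ∧ (s → s)) ∧ s)) = min(0.2, 0.2) = 0.2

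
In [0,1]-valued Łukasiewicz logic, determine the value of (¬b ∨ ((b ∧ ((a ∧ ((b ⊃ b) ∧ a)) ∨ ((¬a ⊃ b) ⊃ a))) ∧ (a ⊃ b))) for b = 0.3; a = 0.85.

¬b: Łukasiewicz ¬ gives 1 − 0.3 = 0.7
(b ⊃ b): min(1, 1 − 0.3 + 0.3) = 1
((b ⊃ b) ∧ a) = min(1, 0.85) = 0.85
(a ∧ ((b ⊃ b) ∧ a)) = min(0.85, 0.85) = 0.85
¬a: Łukasiewicz ¬ gives 1 − 0.85 = 0.15
(¬a ⊃ b): min(1, 1 − 0.15 + 0.3) = 1
((¬a ⊃ b) ⊃ a): min(1, 1 − 1 + 0.85) = 0.85
((a ∧ ((b ⊃ b) ∧ a)) ∨ ((¬a ⊃ b) ⊃ a)) = max(0.85, 0.85) = 0.85
(b ∧ ((a ∧ ((b ⊃ b) ∧ a)) ∨ ((¬a ⊃ b) ⊃ a))) = min(0.3, 0.85) = 0.3
(a ⊃ b): min(1, 1 − 0.85 + 0.3) = 0.45
((b ∧ ((a ∧ ((b ⊃ b) ∧ a)) ∨ ((¬a ⊃ b) ⊃ a))) ∧ (a ⊃ b)) = min(0.3, 0.45) = 0.3
(¬b ∨ ((b ∧ ((a ∧ ((b ⊃ b) ∧ a)) ∨ ((¬a ⊃ b) ⊃ a))) ∧ (a ⊃ b))) = max(0.7, 0.3) = 0.7

0.70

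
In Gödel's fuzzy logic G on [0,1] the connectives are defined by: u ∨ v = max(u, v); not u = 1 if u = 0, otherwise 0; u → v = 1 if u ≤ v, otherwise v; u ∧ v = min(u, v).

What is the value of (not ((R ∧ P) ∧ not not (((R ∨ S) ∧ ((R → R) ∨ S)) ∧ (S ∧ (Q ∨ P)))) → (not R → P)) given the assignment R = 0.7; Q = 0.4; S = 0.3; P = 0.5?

(R ∧ P) = min(0.7, 0.5) = 0.5
(R ∨ S) = max(0.7, 0.3) = 0.7
(R → R): 0.7 ≤ 0.7, so result = 1
((R → R) ∨ S) = max(1, 0.3) = 1
((R ∨ S) ∧ ((R → R) ∨ S)) = min(0.7, 1) = 0.7
(Q ∨ P) = max(0.4, 0.5) = 0.5
(S ∧ (Q ∨ P)) = min(0.3, 0.5) = 0.3
(((R ∨ S) ∧ ((R → R) ∨ S)) ∧ (S ∧ (Q ∨ P))) = min(0.7, 0.3) = 0.3
not (((R ∨ S) ∧ ((R → R) ∨ S)) ∧ (S ∧ (Q ∨ P))): Gödel ¬ of 0.3 = 0 (operand ≠ 0)
not not (((R ∨ S) ∧ ((R → R) ∨ S)) ∧ (S ∧ (Q ∨ P))): Gödel ¬ of 0 = 1 (operand is 0)
((R ∧ P) ∧ not not (((R ∨ S) ∧ ((R → R) ∨ S)) ∧ (S ∧ (Q ∨ P)))) = min(0.5, 1) = 0.5
not ((R ∧ P) ∧ not not (((R ∨ S) ∧ ((R → R) ∨ S)) ∧ (S ∧ (Q ∨ P)))): Gödel ¬ of 0.5 = 0 (operand ≠ 0)
not R: Gödel ¬ of 0.7 = 0 (operand ≠ 0)
(not R → P): 0 ≤ 0.5, so result = 1
(not ((R ∧ P) ∧ not not (((R ∨ S) ∧ ((R → R) ∨ S)) ∧ (S ∧ (Q ∨ P)))) → (not R → P)): 0 ≤ 1, so result = 1

1.00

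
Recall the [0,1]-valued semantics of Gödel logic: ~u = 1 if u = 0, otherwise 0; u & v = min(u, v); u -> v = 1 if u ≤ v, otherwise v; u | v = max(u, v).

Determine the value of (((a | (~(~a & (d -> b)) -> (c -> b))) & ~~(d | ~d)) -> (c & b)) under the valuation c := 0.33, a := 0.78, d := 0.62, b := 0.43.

0.33

~a: Gödel ¬ of 0.78 = 0 (operand ≠ 0)
(d -> b): 0.62 > 0.43, so result = 0.43
(~a & (d -> b)) = min(0, 0.43) = 0
~(~a & (d -> b)): Gödel ¬ of 0 = 1 (operand is 0)
(c -> b): 0.33 ≤ 0.43, so result = 1
(~(~a & (d -> b)) -> (c -> b)): 1 ≤ 1, so result = 1
(a | (~(~a & (d -> b)) -> (c -> b))) = max(0.78, 1) = 1
~d: Gödel ¬ of 0.62 = 0 (operand ≠ 0)
(d | ~d) = max(0.62, 0) = 0.62
~(d | ~d): Gödel ¬ of 0.62 = 0 (operand ≠ 0)
~~(d | ~d): Gödel ¬ of 0 = 1 (operand is 0)
((a | (~(~a & (d -> b)) -> (c -> b))) & ~~(d | ~d)) = min(1, 1) = 1
(c & b) = min(0.33, 0.43) = 0.33
(((a | (~(~a & (d -> b)) -> (c -> b))) & ~~(d | ~d)) -> (c & b)): 1 > 0.33, so result = 0.33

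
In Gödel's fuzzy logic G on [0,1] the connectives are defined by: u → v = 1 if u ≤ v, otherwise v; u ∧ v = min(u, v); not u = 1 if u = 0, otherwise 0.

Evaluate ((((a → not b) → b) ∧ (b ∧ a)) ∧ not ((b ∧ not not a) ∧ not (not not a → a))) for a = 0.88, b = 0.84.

not b: Gödel ¬ of 0.84 = 0 (operand ≠ 0)
(a → not b): 0.88 > 0, so result = 0
((a → not b) → b): 0 ≤ 0.84, so result = 1
(b ∧ a) = min(0.84, 0.88) = 0.84
(((a → not b) → b) ∧ (b ∧ a)) = min(1, 0.84) = 0.84
not a: Gödel ¬ of 0.88 = 0 (operand ≠ 0)
not not a: Gödel ¬ of 0 = 1 (operand is 0)
(b ∧ not not a) = min(0.84, 1) = 0.84
not a: Gödel ¬ of 0.88 = 0 (operand ≠ 0)
not not a: Gödel ¬ of 0 = 1 (operand is 0)
(not not a → a): 1 > 0.88, so result = 0.88
not (not not a → a): Gödel ¬ of 0.88 = 0 (operand ≠ 0)
((b ∧ not not a) ∧ not (not not a → a)) = min(0.84, 0) = 0
not ((b ∧ not not a) ∧ not (not not a → a)): Gödel ¬ of 0 = 1 (operand is 0)
((((a → not b) → b) ∧ (b ∧ a)) ∧ not ((b ∧ not not a) ∧ not (not not a → a))) = min(0.84, 1) = 0.84

0.84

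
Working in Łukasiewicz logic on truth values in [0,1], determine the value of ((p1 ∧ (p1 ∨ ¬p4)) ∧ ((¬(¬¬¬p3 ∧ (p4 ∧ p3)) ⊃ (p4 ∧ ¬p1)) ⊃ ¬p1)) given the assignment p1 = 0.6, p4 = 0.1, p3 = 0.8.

0.60

¬p4: Łukasiewicz ¬ gives 1 − 0.1 = 0.9
(p1 ∨ ¬p4) = max(0.6, 0.9) = 0.9
(p1 ∧ (p1 ∨ ¬p4)) = min(0.6, 0.9) = 0.6
¬p3: Łukasiewicz ¬ gives 1 − 0.8 = 0.2
¬¬p3: Łukasiewicz ¬ gives 1 − 0.2 = 0.8
¬¬¬p3: Łukasiewicz ¬ gives 1 − 0.8 = 0.2
(p4 ∧ p3) = min(0.1, 0.8) = 0.1
(¬¬¬p3 ∧ (p4 ∧ p3)) = min(0.2, 0.1) = 0.1
¬(¬¬¬p3 ∧ (p4 ∧ p3)): Łukasiewicz ¬ gives 1 − 0.1 = 0.9
¬p1: Łukasiewicz ¬ gives 1 − 0.6 = 0.4
(p4 ∧ ¬p1) = min(0.1, 0.4) = 0.1
(¬(¬¬¬p3 ∧ (p4 ∧ p3)) ⊃ (p4 ∧ ¬p1)): min(1, 1 − 0.9 + 0.1) = 0.2
¬p1: Łukasiewicz ¬ gives 1 − 0.6 = 0.4
((¬(¬¬¬p3 ∧ (p4 ∧ p3)) ⊃ (p4 ∧ ¬p1)) ⊃ ¬p1): min(1, 1 − 0.2 + 0.4) = 1
((p1 ∧ (p1 ∨ ¬p4)) ∧ ((¬(¬¬¬p3 ∧ (p4 ∧ p3)) ⊃ (p4 ∧ ¬p1)) ⊃ ¬p1)) = min(0.6, 1) = 0.6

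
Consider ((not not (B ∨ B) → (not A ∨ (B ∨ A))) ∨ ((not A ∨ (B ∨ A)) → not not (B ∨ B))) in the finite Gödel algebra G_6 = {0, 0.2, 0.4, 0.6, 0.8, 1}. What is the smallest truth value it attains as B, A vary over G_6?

1.00

Every assignment gives 1. For instance at B = 0, A = 0:
  (B ∨ B) = max(0, 0) = 0
  not (B ∨ B): Gödel ¬ of 0 = 1 (operand is 0)
  not not (B ∨ B): Gödel ¬ of 1 = 0 (operand ≠ 0)
  not A: Gödel ¬ of 0 = 1 (operand is 0)
  (B ∨ A) = max(0, 0) = 0
  (not A ∨ (B ∨ A)) = max(1, 0) = 1
  (not not (B ∨ B) → (not A ∨ (B ∨ A))): 0 ≤ 1, so result = 1
  not A: Gödel ¬ of 0 = 1 (operand is 0)
  (B ∨ A) = max(0, 0) = 0
  (not A ∨ (B ∨ A)) = max(1, 0) = 1
  (B ∨ B) = max(0, 0) = 0
  not (B ∨ B): Gödel ¬ of 0 = 1 (operand is 0)
  not not (B ∨ B): Gödel ¬ of 1 = 0 (operand ≠ 0)
  ((not A ∨ (B ∨ A)) → not not (B ∨ B)): 1 > 0, so result = 0
  ((not not (B ∨ B) → (not A ∨ (B ∨ A))) ∨ ((not A ∨ (B ∨ A)) → not not (B ∨ B))) = max(1, 0) = 1
All 36 assignments give value 1 — the formula is a G_6-tautology.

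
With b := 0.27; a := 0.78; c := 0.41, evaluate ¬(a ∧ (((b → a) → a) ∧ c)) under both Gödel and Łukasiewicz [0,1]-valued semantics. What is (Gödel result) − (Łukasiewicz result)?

-0.59

Gödel evaluation:
  (b → a): 0.27 ≤ 0.78, so result = 1
  ((b → a) → a): 1 > 0.78, so result = 0.78
  (((b → a) → a) ∧ c) = min(0.78, 0.41) = 0.41
  (a ∧ (((b → a) → a) ∧ c)) = min(0.78, 0.41) = 0.41
  ¬(a ∧ (((b → a) → a) ∧ c)): Gödel ¬ of 0.41 = 0 (operand ≠ 0)
  Gödel value = 0
Łukasiewicz evaluation:
  (b → a): min(1, 1 − 0.27 + 0.78) = 1
  ((b → a) → a): min(1, 1 − 1 + 0.78) = 0.78
  (((b → a) → a) ∧ c) = min(0.78, 0.41) = 0.41
  (a ∧ (((b → a) → a) ∧ c)) = min(0.78, 0.41) = 0.41
  ¬(a ∧ (((b → a) → a) ∧ c)): Łukasiewicz ¬ gives 1 − 0.41 = 0.59
  Łukasiewicz value = 0.59
Difference: 0 − 0.59 = -0.59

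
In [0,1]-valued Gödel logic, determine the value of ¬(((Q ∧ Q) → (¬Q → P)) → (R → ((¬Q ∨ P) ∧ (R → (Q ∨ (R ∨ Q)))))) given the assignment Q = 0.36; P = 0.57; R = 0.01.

(Q ∧ Q) = min(0.36, 0.36) = 0.36
¬Q: Gödel ¬ of 0.36 = 0 (operand ≠ 0)
(¬Q → P): 0 ≤ 0.57, so result = 1
((Q ∧ Q) → (¬Q → P)): 0.36 ≤ 1, so result = 1
¬Q: Gödel ¬ of 0.36 = 0 (operand ≠ 0)
(¬Q ∨ P) = max(0, 0.57) = 0.57
(R ∨ Q) = max(0.01, 0.36) = 0.36
(Q ∨ (R ∨ Q)) = max(0.36, 0.36) = 0.36
(R → (Q ∨ (R ∨ Q))): 0.01 ≤ 0.36, so result = 1
((¬Q ∨ P) ∧ (R → (Q ∨ (R ∨ Q)))) = min(0.57, 1) = 0.57
(R → ((¬Q ∨ P) ∧ (R → (Q ∨ (R ∨ Q))))): 0.01 ≤ 0.57, so result = 1
(((Q ∧ Q) → (¬Q → P)) → (R → ((¬Q ∨ P) ∧ (R → (Q ∨ (R ∨ Q)))))): 1 ≤ 1, so result = 1
¬(((Q ∧ Q) → (¬Q → P)) → (R → ((¬Q ∨ P) ∧ (R → (Q ∨ (R ∨ Q)))))): Gödel ¬ of 1 = 0 (operand ≠ 0)

0.00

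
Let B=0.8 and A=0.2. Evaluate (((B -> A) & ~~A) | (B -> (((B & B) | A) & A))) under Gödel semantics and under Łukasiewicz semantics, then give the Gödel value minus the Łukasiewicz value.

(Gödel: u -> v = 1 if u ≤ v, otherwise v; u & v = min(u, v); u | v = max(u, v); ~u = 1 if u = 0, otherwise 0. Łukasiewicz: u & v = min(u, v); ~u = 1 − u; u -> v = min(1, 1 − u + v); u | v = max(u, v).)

Gödel evaluation:
  (B -> A): 0.8 > 0.2, so result = 0.2
  ~A: Gödel ¬ of 0.2 = 0 (operand ≠ 0)
  ~~A: Gödel ¬ of 0 = 1 (operand is 0)
  ((B -> A) & ~~A) = min(0.2, 1) = 0.2
  (B & B) = min(0.8, 0.8) = 0.8
  ((B & B) | A) = max(0.8, 0.2) = 0.8
  (((B & B) | A) & A) = min(0.8, 0.2) = 0.2
  (B -> (((B & B) | A) & A)): 0.8 > 0.2, so result = 0.2
  (((B -> A) & ~~A) | (B -> (((B & B) | A) & A))) = max(0.2, 0.2) = 0.2
  Gödel value = 0.2
Łukasiewicz evaluation:
  (B -> A): min(1, 1 − 0.8 + 0.2) = 0.4
  ~A: Łukasiewicz ¬ gives 1 − 0.2 = 0.8
  ~~A: Łukasiewicz ¬ gives 1 − 0.8 = 0.2
  ((B -> A) & ~~A) = min(0.4, 0.2) = 0.2
  (B & B) = min(0.8, 0.8) = 0.8
  ((B & B) | A) = max(0.8, 0.2) = 0.8
  (((B & B) | A) & A) = min(0.8, 0.2) = 0.2
  (B -> (((B & B) | A) & A)): min(1, 1 − 0.8 + 0.2) = 0.4
  (((B -> A) & ~~A) | (B -> (((B & B) | A) & A))) = max(0.2, 0.4) = 0.4
  Łukasiewicz value = 0.4
Difference: 0.2 − 0.4 = -0.20

-0.20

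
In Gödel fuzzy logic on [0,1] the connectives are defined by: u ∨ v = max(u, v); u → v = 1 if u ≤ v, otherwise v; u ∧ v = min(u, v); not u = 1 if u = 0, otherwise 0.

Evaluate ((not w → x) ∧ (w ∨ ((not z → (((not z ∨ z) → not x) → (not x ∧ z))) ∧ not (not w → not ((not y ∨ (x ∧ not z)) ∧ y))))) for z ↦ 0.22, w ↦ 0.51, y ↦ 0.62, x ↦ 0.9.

not w: Gödel ¬ of 0.51 = 0 (operand ≠ 0)
(not w → x): 0 ≤ 0.9, so result = 1
not z: Gödel ¬ of 0.22 = 0 (operand ≠ 0)
not z: Gödel ¬ of 0.22 = 0 (operand ≠ 0)
(not z ∨ z) = max(0, 0.22) = 0.22
not x: Gödel ¬ of 0.9 = 0 (operand ≠ 0)
((not z ∨ z) → not x): 0.22 > 0, so result = 0
not x: Gödel ¬ of 0.9 = 0 (operand ≠ 0)
(not x ∧ z) = min(0, 0.22) = 0
(((not z ∨ z) → not x) → (not x ∧ z)): 0 ≤ 0, so result = 1
(not z → (((not z ∨ z) → not x) → (not x ∧ z))): 0 ≤ 1, so result = 1
not w: Gödel ¬ of 0.51 = 0 (operand ≠ 0)
not y: Gödel ¬ of 0.62 = 0 (operand ≠ 0)
not z: Gödel ¬ of 0.22 = 0 (operand ≠ 0)
(x ∧ not z) = min(0.9, 0) = 0
(not y ∨ (x ∧ not z)) = max(0, 0) = 0
((not y ∨ (x ∧ not z)) ∧ y) = min(0, 0.62) = 0
not ((not y ∨ (x ∧ not z)) ∧ y): Gödel ¬ of 0 = 1 (operand is 0)
(not w → not ((not y ∨ (x ∧ not z)) ∧ y)): 0 ≤ 1, so result = 1
not (not w → not ((not y ∨ (x ∧ not z)) ∧ y)): Gödel ¬ of 1 = 0 (operand ≠ 0)
((not z → (((not z ∨ z) → not x) → (not x ∧ z))) ∧ not (not w → not ((not y ∨ (x ∧ not z)) ∧ y))) = min(1, 0) = 0
(w ∨ ((not z → (((not z ∨ z) → not x) → (not x ∧ z))) ∧ not (not w → not ((not y ∨ (x ∧ not z)) ∧ y)))) = max(0.51, 0) = 0.51
((not w → x) ∧ (w ∨ ((not z → (((not z ∨ z) → not x) → (not x ∧ z))) ∧ not (not w → not ((not y ∨ (x ∧ not z)) ∧ y))))) = min(1, 0.51) = 0.51

0.51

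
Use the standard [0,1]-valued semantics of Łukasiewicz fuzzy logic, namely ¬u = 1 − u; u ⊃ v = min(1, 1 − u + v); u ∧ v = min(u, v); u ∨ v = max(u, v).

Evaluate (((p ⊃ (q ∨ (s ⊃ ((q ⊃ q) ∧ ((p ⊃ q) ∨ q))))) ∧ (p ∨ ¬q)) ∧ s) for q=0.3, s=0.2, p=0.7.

(q ⊃ q): min(1, 1 − 0.3 + 0.3) = 1
(p ⊃ q): min(1, 1 − 0.7 + 0.3) = 0.6
((p ⊃ q) ∨ q) = max(0.6, 0.3) = 0.6
((q ⊃ q) ∧ ((p ⊃ q) ∨ q)) = min(1, 0.6) = 0.6
(s ⊃ ((q ⊃ q) ∧ ((p ⊃ q) ∨ q))): min(1, 1 − 0.2 + 0.6) = 1
(q ∨ (s ⊃ ((q ⊃ q) ∧ ((p ⊃ q) ∨ q)))) = max(0.3, 1) = 1
(p ⊃ (q ∨ (s ⊃ ((q ⊃ q) ∧ ((p ⊃ q) ∨ q))))): min(1, 1 − 0.7 + 1) = 1
¬q: Łukasiewicz ¬ gives 1 − 0.3 = 0.7
(p ∨ ¬q) = max(0.7, 0.7) = 0.7
((p ⊃ (q ∨ (s ⊃ ((q ⊃ q) ∧ ((p ⊃ q) ∨ q))))) ∧ (p ∨ ¬q)) = min(1, 0.7) = 0.7
(((p ⊃ (q ∨ (s ⊃ ((q ⊃ q) ∧ ((p ⊃ q) ∨ q))))) ∧ (p ∨ ¬q)) ∧ s) = min(0.7, 0.2) = 0.2

0.20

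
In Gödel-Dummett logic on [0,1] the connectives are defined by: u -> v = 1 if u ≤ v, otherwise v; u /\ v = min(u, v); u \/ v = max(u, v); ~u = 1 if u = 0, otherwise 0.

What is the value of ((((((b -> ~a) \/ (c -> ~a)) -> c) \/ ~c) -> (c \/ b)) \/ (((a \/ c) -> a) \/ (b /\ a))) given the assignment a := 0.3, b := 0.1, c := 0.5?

~a: Gödel ¬ of 0.3 = 0 (operand ≠ 0)
(b -> ~a): 0.1 > 0, so result = 0
~a: Gödel ¬ of 0.3 = 0 (operand ≠ 0)
(c -> ~a): 0.5 > 0, so result = 0
((b -> ~a) \/ (c -> ~a)) = max(0, 0) = 0
(((b -> ~a) \/ (c -> ~a)) -> c): 0 ≤ 0.5, so result = 1
~c: Gödel ¬ of 0.5 = 0 (operand ≠ 0)
((((b -> ~a) \/ (c -> ~a)) -> c) \/ ~c) = max(1, 0) = 1
(c \/ b) = max(0.5, 0.1) = 0.5
(((((b -> ~a) \/ (c -> ~a)) -> c) \/ ~c) -> (c \/ b)): 1 > 0.5, so result = 0.5
(a \/ c) = max(0.3, 0.5) = 0.5
((a \/ c) -> a): 0.5 > 0.3, so result = 0.3
(b /\ a) = min(0.1, 0.3) = 0.1
(((a \/ c) -> a) \/ (b /\ a)) = max(0.3, 0.1) = 0.3
((((((b -> ~a) \/ (c -> ~a)) -> c) \/ ~c) -> (c \/ b)) \/ (((a \/ c) -> a) \/ (b /\ a))) = max(0.5, 0.3) = 0.5

0.50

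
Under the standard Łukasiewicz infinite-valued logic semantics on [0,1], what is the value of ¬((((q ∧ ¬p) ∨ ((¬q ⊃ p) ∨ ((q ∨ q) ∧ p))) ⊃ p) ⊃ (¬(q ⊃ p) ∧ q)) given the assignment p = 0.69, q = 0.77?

0.61

¬p: Łukasiewicz ¬ gives 1 − 0.69 = 0.31
(q ∧ ¬p) = min(0.77, 0.31) = 0.31
¬q: Łukasiewicz ¬ gives 1 − 0.77 = 0.23
(¬q ⊃ p): min(1, 1 − 0.23 + 0.69) = 1
(q ∨ q) = max(0.77, 0.77) = 0.77
((q ∨ q) ∧ p) = min(0.77, 0.69) = 0.69
((¬q ⊃ p) ∨ ((q ∨ q) ∧ p)) = max(1, 0.69) = 1
((q ∧ ¬p) ∨ ((¬q ⊃ p) ∨ ((q ∨ q) ∧ p))) = max(0.31, 1) = 1
(((q ∧ ¬p) ∨ ((¬q ⊃ p) ∨ ((q ∨ q) ∧ p))) ⊃ p): min(1, 1 − 1 + 0.69) = 0.69
(q ⊃ p): min(1, 1 − 0.77 + 0.69) = 0.92
¬(q ⊃ p): Łukasiewicz ¬ gives 1 − 0.92 = 0.08
(¬(q ⊃ p) ∧ q) = min(0.08, 0.77) = 0.08
((((q ∧ ¬p) ∨ ((¬q ⊃ p) ∨ ((q ∨ q) ∧ p))) ⊃ p) ⊃ (¬(q ⊃ p) ∧ q)): min(1, 1 − 0.69 + 0.08) = 0.39
¬((((q ∧ ¬p) ∨ ((¬q ⊃ p) ∨ ((q ∨ q) ∧ p))) ⊃ p) ⊃ (¬(q ⊃ p) ∧ q)): Łukasiewicz ¬ gives 1 − 0.39 = 0.61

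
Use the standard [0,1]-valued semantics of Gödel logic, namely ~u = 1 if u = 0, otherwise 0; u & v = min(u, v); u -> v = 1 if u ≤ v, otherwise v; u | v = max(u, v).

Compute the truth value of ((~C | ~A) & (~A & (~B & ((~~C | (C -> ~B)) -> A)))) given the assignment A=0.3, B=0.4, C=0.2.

~C: Gödel ¬ of 0.2 = 0 (operand ≠ 0)
~A: Gödel ¬ of 0.3 = 0 (operand ≠ 0)
(~C | ~A) = max(0, 0) = 0
~A: Gödel ¬ of 0.3 = 0 (operand ≠ 0)
~B: Gödel ¬ of 0.4 = 0 (operand ≠ 0)
~C: Gödel ¬ of 0.2 = 0 (operand ≠ 0)
~~C: Gödel ¬ of 0 = 1 (operand is 0)
~B: Gödel ¬ of 0.4 = 0 (operand ≠ 0)
(C -> ~B): 0.2 > 0, so result = 0
(~~C | (C -> ~B)) = max(1, 0) = 1
((~~C | (C -> ~B)) -> A): 1 > 0.3, so result = 0.3
(~B & ((~~C | (C -> ~B)) -> A)) = min(0, 0.3) = 0
(~A & (~B & ((~~C | (C -> ~B)) -> A))) = min(0, 0) = 0
((~C | ~A) & (~A & (~B & ((~~C | (C -> ~B)) -> A)))) = min(0, 0) = 0

0.00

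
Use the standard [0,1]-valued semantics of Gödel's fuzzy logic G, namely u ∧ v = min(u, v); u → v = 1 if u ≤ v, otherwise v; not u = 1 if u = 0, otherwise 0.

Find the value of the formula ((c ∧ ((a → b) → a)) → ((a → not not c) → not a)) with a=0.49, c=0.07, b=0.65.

0.00

(a → b): 0.49 ≤ 0.65, so result = 1
((a → b) → a): 1 > 0.49, so result = 0.49
(c ∧ ((a → b) → a)) = min(0.07, 0.49) = 0.07
not c: Gödel ¬ of 0.07 = 0 (operand ≠ 0)
not not c: Gödel ¬ of 0 = 1 (operand is 0)
(a → not not c): 0.49 ≤ 1, so result = 1
not a: Gödel ¬ of 0.49 = 0 (operand ≠ 0)
((a → not not c) → not a): 1 > 0, so result = 0
((c ∧ ((a → b) → a)) → ((a → not not c) → not a)): 0.07 > 0, so result = 0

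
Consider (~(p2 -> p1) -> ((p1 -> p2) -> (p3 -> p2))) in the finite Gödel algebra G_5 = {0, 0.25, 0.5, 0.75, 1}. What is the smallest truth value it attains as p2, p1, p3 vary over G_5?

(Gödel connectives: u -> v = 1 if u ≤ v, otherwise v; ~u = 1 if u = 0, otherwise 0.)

The minimum is attained at p2 = 0.25, p1 = 0, p3 = 0.5:
  (p2 -> p1): 0.25 > 0, so result = 0
  ~(p2 -> p1): Gödel ¬ of 0 = 1 (operand is 0)
  (p1 -> p2): 0 ≤ 0.25, so result = 1
  (p3 -> p2): 0.5 > 0.25, so result = 0.25
  ((p1 -> p2) -> (p3 -> p2)): 1 > 0.25, so result = 0.25
  (~(p2 -> p1) -> ((p1 -> p2) -> (p3 -> p2))): 1 > 0.25, so result = 0.25
Checking all 125 assignments confirms none give a value below 0.25.

0.25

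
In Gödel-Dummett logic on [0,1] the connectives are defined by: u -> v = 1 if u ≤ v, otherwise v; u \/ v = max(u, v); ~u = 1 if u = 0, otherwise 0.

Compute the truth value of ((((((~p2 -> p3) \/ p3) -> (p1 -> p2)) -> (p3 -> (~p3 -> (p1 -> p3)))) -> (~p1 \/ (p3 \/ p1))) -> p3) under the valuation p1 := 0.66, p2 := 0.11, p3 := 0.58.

0.58

~p2: Gödel ¬ of 0.11 = 0 (operand ≠ 0)
(~p2 -> p3): 0 ≤ 0.58, so result = 1
((~p2 -> p3) \/ p3) = max(1, 0.58) = 1
(p1 -> p2): 0.66 > 0.11, so result = 0.11
(((~p2 -> p3) \/ p3) -> (p1 -> p2)): 1 > 0.11, so result = 0.11
~p3: Gödel ¬ of 0.58 = 0 (operand ≠ 0)
(p1 -> p3): 0.66 > 0.58, so result = 0.58
(~p3 -> (p1 -> p3)): 0 ≤ 0.58, so result = 1
(p3 -> (~p3 -> (p1 -> p3))): 0.58 ≤ 1, so result = 1
((((~p2 -> p3) \/ p3) -> (p1 -> p2)) -> (p3 -> (~p3 -> (p1 -> p3)))): 0.11 ≤ 1, so result = 1
~p1: Gödel ¬ of 0.66 = 0 (operand ≠ 0)
(p3 \/ p1) = max(0.58, 0.66) = 0.66
(~p1 \/ (p3 \/ p1)) = max(0, 0.66) = 0.66
(((((~p2 -> p3) \/ p3) -> (p1 -> p2)) -> (p3 -> (~p3 -> (p1 -> p3)))) -> (~p1 \/ (p3 \/ p1))): 1 > 0.66, so result = 0.66
((((((~p2 -> p3) \/ p3) -> (p1 -> p2)) -> (p3 -> (~p3 -> (p1 -> p3)))) -> (~p1 \/ (p3 \/ p1))) -> p3): 0.66 > 0.58, so result = 0.58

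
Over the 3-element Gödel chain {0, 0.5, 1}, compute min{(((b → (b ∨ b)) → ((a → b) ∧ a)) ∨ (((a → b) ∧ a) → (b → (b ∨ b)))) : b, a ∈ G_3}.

Every assignment gives 1. For instance at b = 0, a = 0:
  (b ∨ b) = max(0, 0) = 0
  (b → (b ∨ b)): 0 ≤ 0, so result = 1
  (a → b): 0 ≤ 0, so result = 1
  ((a → b) ∧ a) = min(1, 0) = 0
  ((b → (b ∨ b)) → ((a → b) ∧ a)): 1 > 0, so result = 0
  (a → b): 0 ≤ 0, so result = 1
  ((a → b) ∧ a) = min(1, 0) = 0
  (b ∨ b) = max(0, 0) = 0
  (b → (b ∨ b)): 0 ≤ 0, so result = 1
  (((a → b) ∧ a) → (b → (b ∨ b))): 0 ≤ 1, so result = 1
  (((b → (b ∨ b)) → ((a → b) ∧ a)) ∨ (((a → b) ∧ a) → (b → (b ∨ b)))) = max(0, 1) = 1
All 9 assignments give value 1 — the formula is a G_3-tautology.

1.00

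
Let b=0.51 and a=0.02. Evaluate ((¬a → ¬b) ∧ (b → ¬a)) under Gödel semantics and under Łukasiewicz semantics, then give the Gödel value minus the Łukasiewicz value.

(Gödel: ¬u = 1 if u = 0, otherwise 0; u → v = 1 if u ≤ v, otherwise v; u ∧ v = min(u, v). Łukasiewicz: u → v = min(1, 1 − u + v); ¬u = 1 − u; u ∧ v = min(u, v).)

Gödel evaluation:
  ¬a: Gödel ¬ of 0.02 = 0 (operand ≠ 0)
  ¬b: Gödel ¬ of 0.51 = 0 (operand ≠ 0)
  (¬a → ¬b): 0 ≤ 0, so result = 1
  ¬a: Gödel ¬ of 0.02 = 0 (operand ≠ 0)
  (b → ¬a): 0.51 > 0, so result = 0
  ((¬a → ¬b) ∧ (b → ¬a)) = min(1, 0) = 0
  Gödel value = 0
Łukasiewicz evaluation:
  ¬a: Łukasiewicz ¬ gives 1 − 0.02 = 0.98
  ¬b: Łukasiewicz ¬ gives 1 − 0.51 = 0.49
  (¬a → ¬b): min(1, 1 − 0.98 + 0.49) = 0.51
  ¬a: Łukasiewicz ¬ gives 1 − 0.02 = 0.98
  (b → ¬a): min(1, 1 − 0.51 + 0.98) = 1
  ((¬a → ¬b) ∧ (b → ¬a)) = min(0.51, 1) = 0.51
  Łukasiewicz value = 0.51
Difference: 0 − 0.51 = -0.51

-0.51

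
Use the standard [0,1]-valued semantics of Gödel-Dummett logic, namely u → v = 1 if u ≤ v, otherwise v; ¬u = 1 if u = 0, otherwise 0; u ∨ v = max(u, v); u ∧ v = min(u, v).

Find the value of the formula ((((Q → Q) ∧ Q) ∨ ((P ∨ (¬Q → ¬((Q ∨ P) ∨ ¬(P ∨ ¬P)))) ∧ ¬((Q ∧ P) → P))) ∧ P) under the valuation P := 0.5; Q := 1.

0.50

(Q → Q): 1 ≤ 1, so result = 1
((Q → Q) ∧ Q) = min(1, 1) = 1
¬Q: Gödel ¬ of 1 = 0 (operand ≠ 0)
(Q ∨ P) = max(1, 0.5) = 1
¬P: Gödel ¬ of 0.5 = 0 (operand ≠ 0)
(P ∨ ¬P) = max(0.5, 0) = 0.5
¬(P ∨ ¬P): Gödel ¬ of 0.5 = 0 (operand ≠ 0)
((Q ∨ P) ∨ ¬(P ∨ ¬P)) = max(1, 0) = 1
¬((Q ∨ P) ∨ ¬(P ∨ ¬P)): Gödel ¬ of 1 = 0 (operand ≠ 0)
(¬Q → ¬((Q ∨ P) ∨ ¬(P ∨ ¬P))): 0 ≤ 0, so result = 1
(P ∨ (¬Q → ¬((Q ∨ P) ∨ ¬(P ∨ ¬P)))) = max(0.5, 1) = 1
(Q ∧ P) = min(1, 0.5) = 0.5
((Q ∧ P) → P): 0.5 ≤ 0.5, so result = 1
¬((Q ∧ P) → P): Gödel ¬ of 1 = 0 (operand ≠ 0)
((P ∨ (¬Q → ¬((Q ∨ P) ∨ ¬(P ∨ ¬P)))) ∧ ¬((Q ∧ P) → P)) = min(1, 0) = 0
(((Q → Q) ∧ Q) ∨ ((P ∨ (¬Q → ¬((Q ∨ P) ∨ ¬(P ∨ ¬P)))) ∧ ¬((Q ∧ P) → P))) = max(1, 0) = 1
((((Q → Q) ∧ Q) ∨ ((P ∨ (¬Q → ¬((Q ∨ P) ∨ ¬(P ∨ ¬P)))) ∧ ¬((Q ∧ P) → P))) ∧ P) = min(1, 0.5) = 0.5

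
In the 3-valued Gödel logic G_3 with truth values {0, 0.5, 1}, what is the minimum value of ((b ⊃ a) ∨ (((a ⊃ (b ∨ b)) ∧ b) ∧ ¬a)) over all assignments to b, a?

The minimum is attained at b = 0.5, a = 0:
  (b ⊃ a): 0.5 > 0, so result = 0
  (b ∨ b) = max(0.5, 0.5) = 0.5
  (a ⊃ (b ∨ b)): 0 ≤ 0.5, so result = 1
  ((a ⊃ (b ∨ b)) ∧ b) = min(1, 0.5) = 0.5
  ¬a: Gödel ¬ of 0 = 1 (operand is 0)
  (((a ⊃ (b ∨ b)) ∧ b) ∧ ¬a) = min(0.5, 1) = 0.5
  ((b ⊃ a) ∨ (((a ⊃ (b ∨ b)) ∧ b) ∧ ¬a)) = max(0, 0.5) = 0.5
Checking all 9 assignments confirms none give a value below 0.50.

0.50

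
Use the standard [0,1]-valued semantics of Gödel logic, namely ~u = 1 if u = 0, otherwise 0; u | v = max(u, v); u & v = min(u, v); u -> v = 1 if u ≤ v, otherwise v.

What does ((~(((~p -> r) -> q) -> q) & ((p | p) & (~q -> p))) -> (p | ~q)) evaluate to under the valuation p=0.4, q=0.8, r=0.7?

1.00

~p: Gödel ¬ of 0.4 = 0 (operand ≠ 0)
(~p -> r): 0 ≤ 0.7, so result = 1
((~p -> r) -> q): 1 > 0.8, so result = 0.8
(((~p -> r) -> q) -> q): 0.8 ≤ 0.8, so result = 1
~(((~p -> r) -> q) -> q): Gödel ¬ of 1 = 0 (operand ≠ 0)
(p | p) = max(0.4, 0.4) = 0.4
~q: Gödel ¬ of 0.8 = 0 (operand ≠ 0)
(~q -> p): 0 ≤ 0.4, so result = 1
((p | p) & (~q -> p)) = min(0.4, 1) = 0.4
(~(((~p -> r) -> q) -> q) & ((p | p) & (~q -> p))) = min(0, 0.4) = 0
~q: Gödel ¬ of 0.8 = 0 (operand ≠ 0)
(p | ~q) = max(0.4, 0) = 0.4
((~(((~p -> r) -> q) -> q) & ((p | p) & (~q -> p))) -> (p | ~q)): 0 ≤ 0.4, so result = 1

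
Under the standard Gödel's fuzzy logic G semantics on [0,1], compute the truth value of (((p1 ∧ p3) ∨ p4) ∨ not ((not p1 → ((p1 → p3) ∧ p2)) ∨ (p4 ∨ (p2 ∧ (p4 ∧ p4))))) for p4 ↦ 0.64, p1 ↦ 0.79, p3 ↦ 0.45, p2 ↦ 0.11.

(p1 ∧ p3) = min(0.79, 0.45) = 0.45
((p1 ∧ p3) ∨ p4) = max(0.45, 0.64) = 0.64
not p1: Gödel ¬ of 0.79 = 0 (operand ≠ 0)
(p1 → p3): 0.79 > 0.45, so result = 0.45
((p1 → p3) ∧ p2) = min(0.45, 0.11) = 0.11
(not p1 → ((p1 → p3) ∧ p2)): 0 ≤ 0.11, so result = 1
(p4 ∧ p4) = min(0.64, 0.64) = 0.64
(p2 ∧ (p4 ∧ p4)) = min(0.11, 0.64) = 0.11
(p4 ∨ (p2 ∧ (p4 ∧ p4))) = max(0.64, 0.11) = 0.64
((not p1 → ((p1 → p3) ∧ p2)) ∨ (p4 ∨ (p2 ∧ (p4 ∧ p4)))) = max(1, 0.64) = 1
not ((not p1 → ((p1 → p3) ∧ p2)) ∨ (p4 ∨ (p2 ∧ (p4 ∧ p4)))): Gödel ¬ of 1 = 0 (operand ≠ 0)
(((p1 ∧ p3) ∨ p4) ∨ not ((not p1 → ((p1 → p3) ∧ p2)) ∨ (p4 ∨ (p2 ∧ (p4 ∧ p4))))) = max(0.64, 0) = 0.64

0.64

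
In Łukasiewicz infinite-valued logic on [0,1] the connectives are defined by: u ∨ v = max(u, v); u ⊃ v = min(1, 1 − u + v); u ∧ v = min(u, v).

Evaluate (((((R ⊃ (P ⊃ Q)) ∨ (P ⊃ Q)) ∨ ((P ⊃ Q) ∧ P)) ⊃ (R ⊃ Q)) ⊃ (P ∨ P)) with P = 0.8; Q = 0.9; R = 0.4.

(P ⊃ Q): min(1, 1 − 0.8 + 0.9) = 1
(R ⊃ (P ⊃ Q)): min(1, 1 − 0.4 + 1) = 1
(P ⊃ Q): min(1, 1 − 0.8 + 0.9) = 1
((R ⊃ (P ⊃ Q)) ∨ (P ⊃ Q)) = max(1, 1) = 1
(P ⊃ Q): min(1, 1 − 0.8 + 0.9) = 1
((P ⊃ Q) ∧ P) = min(1, 0.8) = 0.8
(((R ⊃ (P ⊃ Q)) ∨ (P ⊃ Q)) ∨ ((P ⊃ Q) ∧ P)) = max(1, 0.8) = 1
(R ⊃ Q): min(1, 1 − 0.4 + 0.9) = 1
((((R ⊃ (P ⊃ Q)) ∨ (P ⊃ Q)) ∨ ((P ⊃ Q) ∧ P)) ⊃ (R ⊃ Q)): min(1, 1 − 1 + 1) = 1
(P ∨ P) = max(0.8, 0.8) = 0.8
(((((R ⊃ (P ⊃ Q)) ∨ (P ⊃ Q)) ∨ ((P ⊃ Q) ∧ P)) ⊃ (R ⊃ Q)) ⊃ (P ∨ P)): min(1, 1 − 1 + 0.8) = 0.8

0.80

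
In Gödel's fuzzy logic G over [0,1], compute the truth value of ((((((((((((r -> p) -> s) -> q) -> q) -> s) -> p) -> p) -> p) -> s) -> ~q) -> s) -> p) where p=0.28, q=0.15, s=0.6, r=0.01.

0.28

(r -> p): 0.01 ≤ 0.28, so result = 1
((r -> p) -> s): 1 > 0.6, so result = 0.6
(((r -> p) -> s) -> q): 0.6 > 0.15, so result = 0.15
((((r -> p) -> s) -> q) -> q): 0.15 ≤ 0.15, so result = 1
(((((r -> p) -> s) -> q) -> q) -> s): 1 > 0.6, so result = 0.6
((((((r -> p) -> s) -> q) -> q) -> s) -> p): 0.6 > 0.28, so result = 0.28
(((((((r -> p) -> s) -> q) -> q) -> s) -> p) -> p): 0.28 ≤ 0.28, so result = 1
((((((((r -> p) -> s) -> q) -> q) -> s) -> p) -> p) -> p): 1 > 0.28, so result = 0.28
(((((((((r -> p) -> s) -> q) -> q) -> s) -> p) -> p) -> p) -> s): 0.28 ≤ 0.6, so result = 1
~q: Gödel ¬ of 0.15 = 0 (operand ≠ 0)
((((((((((r -> p) -> s) -> q) -> q) -> s) -> p) -> p) -> p) -> s) -> ~q): 1 > 0, so result = 0
(((((((((((r -> p) -> s) -> q) -> q) -> s) -> p) -> p) -> p) -> s) -> ~q) -> s): 0 ≤ 0.6, so result = 1
((((((((((((r -> p) -> s) -> q) -> q) -> s) -> p) -> p) -> p) -> s) -> ~q) -> s) -> p): 1 > 0.28, so result = 0.28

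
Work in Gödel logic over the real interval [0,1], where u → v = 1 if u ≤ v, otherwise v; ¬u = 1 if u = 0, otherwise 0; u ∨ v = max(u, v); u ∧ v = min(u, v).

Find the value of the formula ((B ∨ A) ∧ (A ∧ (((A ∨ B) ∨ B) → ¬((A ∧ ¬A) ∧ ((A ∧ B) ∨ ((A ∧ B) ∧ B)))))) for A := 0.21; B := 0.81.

(B ∨ A) = max(0.81, 0.21) = 0.81
(A ∨ B) = max(0.21, 0.81) = 0.81
((A ∨ B) ∨ B) = max(0.81, 0.81) = 0.81
¬A: Gödel ¬ of 0.21 = 0 (operand ≠ 0)
(A ∧ ¬A) = min(0.21, 0) = 0
(A ∧ B) = min(0.21, 0.81) = 0.21
(A ∧ B) = min(0.21, 0.81) = 0.21
((A ∧ B) ∧ B) = min(0.21, 0.81) = 0.21
((A ∧ B) ∨ ((A ∧ B) ∧ B)) = max(0.21, 0.21) = 0.21
((A ∧ ¬A) ∧ ((A ∧ B) ∨ ((A ∧ B) ∧ B))) = min(0, 0.21) = 0
¬((A ∧ ¬A) ∧ ((A ∧ B) ∨ ((A ∧ B) ∧ B))): Gödel ¬ of 0 = 1 (operand is 0)
(((A ∨ B) ∨ B) → ¬((A ∧ ¬A) ∧ ((A ∧ B) ∨ ((A ∧ B) ∧ B)))): 0.81 ≤ 1, so result = 1
(A ∧ (((A ∨ B) ∨ B) → ¬((A ∧ ¬A) ∧ ((A ∧ B) ∨ ((A ∧ B) ∧ B))))) = min(0.21, 1) = 0.21
((B ∨ A) ∧ (A ∧ (((A ∨ B) ∨ B) → ¬((A ∧ ¬A) ∧ ((A ∧ B) ∨ ((A ∧ B) ∧ B)))))) = min(0.81, 0.21) = 0.21

0.21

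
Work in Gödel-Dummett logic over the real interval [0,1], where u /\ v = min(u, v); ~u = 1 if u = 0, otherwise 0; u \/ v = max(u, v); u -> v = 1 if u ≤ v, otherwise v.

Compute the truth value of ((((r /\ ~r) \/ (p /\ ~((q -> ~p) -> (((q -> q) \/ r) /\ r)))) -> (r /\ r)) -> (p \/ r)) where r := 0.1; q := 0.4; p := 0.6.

0.60

~r: Gödel ¬ of 0.1 = 0 (operand ≠ 0)
(r /\ ~r) = min(0.1, 0) = 0
~p: Gödel ¬ of 0.6 = 0 (operand ≠ 0)
(q -> ~p): 0.4 > 0, so result = 0
(q -> q): 0.4 ≤ 0.4, so result = 1
((q -> q) \/ r) = max(1, 0.1) = 1
(((q -> q) \/ r) /\ r) = min(1, 0.1) = 0.1
((q -> ~p) -> (((q -> q) \/ r) /\ r)): 0 ≤ 0.1, so result = 1
~((q -> ~p) -> (((q -> q) \/ r) /\ r)): Gödel ¬ of 1 = 0 (operand ≠ 0)
(p /\ ~((q -> ~p) -> (((q -> q) \/ r) /\ r))) = min(0.6, 0) = 0
((r /\ ~r) \/ (p /\ ~((q -> ~p) -> (((q -> q) \/ r) /\ r)))) = max(0, 0) = 0
(r /\ r) = min(0.1, 0.1) = 0.1
(((r /\ ~r) \/ (p /\ ~((q -> ~p) -> (((q -> q) \/ r) /\ r)))) -> (r /\ r)): 0 ≤ 0.1, so result = 1
(p \/ r) = max(0.6, 0.1) = 0.6
((((r /\ ~r) \/ (p /\ ~((q -> ~p) -> (((q -> q) \/ r) /\ r)))) -> (r /\ r)) -> (p \/ r)): 1 > 0.6, so result = 0.6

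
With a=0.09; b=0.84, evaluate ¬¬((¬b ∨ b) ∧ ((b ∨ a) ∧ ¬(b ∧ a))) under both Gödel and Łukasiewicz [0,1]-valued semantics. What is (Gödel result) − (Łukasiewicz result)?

-0.84

Gödel evaluation:
  ¬b: Gödel ¬ of 0.84 = 0 (operand ≠ 0)
  (¬b ∨ b) = max(0, 0.84) = 0.84
  (b ∨ a) = max(0.84, 0.09) = 0.84
  (b ∧ a) = min(0.84, 0.09) = 0.09
  ¬(b ∧ a): Gödel ¬ of 0.09 = 0 (operand ≠ 0)
  ((b ∨ a) ∧ ¬(b ∧ a)) = min(0.84, 0) = 0
  ((¬b ∨ b) ∧ ((b ∨ a) ∧ ¬(b ∧ a))) = min(0.84, 0) = 0
  ¬((¬b ∨ b) ∧ ((b ∨ a) ∧ ¬(b ∧ a))): Gödel ¬ of 0 = 1 (operand is 0)
  ¬¬((¬b ∨ b) ∧ ((b ∨ a) ∧ ¬(b ∧ a))): Gödel ¬ of 1 = 0 (operand ≠ 0)
  Gödel value = 0
Łukasiewicz evaluation:
  ¬b: Łukasiewicz ¬ gives 1 − 0.84 = 0.16
  (¬b ∨ b) = max(0.16, 0.84) = 0.84
  (b ∨ a) = max(0.84, 0.09) = 0.84
  (b ∧ a) = min(0.84, 0.09) = 0.09
  ¬(b ∧ a): Łukasiewicz ¬ gives 1 − 0.09 = 0.91
  ((b ∨ a) ∧ ¬(b ∧ a)) = min(0.84, 0.91) = 0.84
  ((¬b ∨ b) ∧ ((b ∨ a) ∧ ¬(b ∧ a))) = min(0.84, 0.84) = 0.84
  ¬((¬b ∨ b) ∧ ((b ∨ a) ∧ ¬(b ∧ a))): Łukasiewicz ¬ gives 1 − 0.84 = 0.16
  ¬¬((¬b ∨ b) ∧ ((b ∨ a) ∧ ¬(b ∧ a))): Łukasiewicz ¬ gives 1 − 0.16 = 0.84
  Łukasiewicz value = 0.84
Difference: 0 − 0.84 = -0.84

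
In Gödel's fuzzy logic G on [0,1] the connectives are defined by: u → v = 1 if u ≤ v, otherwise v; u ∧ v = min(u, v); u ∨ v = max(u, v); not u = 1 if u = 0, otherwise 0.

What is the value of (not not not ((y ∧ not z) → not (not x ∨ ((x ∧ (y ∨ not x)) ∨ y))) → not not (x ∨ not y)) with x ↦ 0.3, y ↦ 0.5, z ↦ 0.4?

1.00

not z: Gödel ¬ of 0.4 = 0 (operand ≠ 0)
(y ∧ not z) = min(0.5, 0) = 0
not x: Gödel ¬ of 0.3 = 0 (operand ≠ 0)
not x: Gödel ¬ of 0.3 = 0 (operand ≠ 0)
(y ∨ not x) = max(0.5, 0) = 0.5
(x ∧ (y ∨ not x)) = min(0.3, 0.5) = 0.3
((x ∧ (y ∨ not x)) ∨ y) = max(0.3, 0.5) = 0.5
(not x ∨ ((x ∧ (y ∨ not x)) ∨ y)) = max(0, 0.5) = 0.5
not (not x ∨ ((x ∧ (y ∨ not x)) ∨ y)): Gödel ¬ of 0.5 = 0 (operand ≠ 0)
((y ∧ not z) → not (not x ∨ ((x ∧ (y ∨ not x)) ∨ y))): 0 ≤ 0, so result = 1
not ((y ∧ not z) → not (not x ∨ ((x ∧ (y ∨ not x)) ∨ y))): Gödel ¬ of 1 = 0 (operand ≠ 0)
not not ((y ∧ not z) → not (not x ∨ ((x ∧ (y ∨ not x)) ∨ y))): Gödel ¬ of 0 = 1 (operand is 0)
not not not ((y ∧ not z) → not (not x ∨ ((x ∧ (y ∨ not x)) ∨ y))): Gödel ¬ of 1 = 0 (operand ≠ 0)
not y: Gödel ¬ of 0.5 = 0 (operand ≠ 0)
(x ∨ not y) = max(0.3, 0) = 0.3
not (x ∨ not y): Gödel ¬ of 0.3 = 0 (operand ≠ 0)
not not (x ∨ not y): Gödel ¬ of 0 = 1 (operand is 0)
(not not not ((y ∧ not z) → not (not x ∨ ((x ∧ (y ∨ not x)) ∨ y))) → not not (x ∨ not y)): 0 ≤ 1, so result = 1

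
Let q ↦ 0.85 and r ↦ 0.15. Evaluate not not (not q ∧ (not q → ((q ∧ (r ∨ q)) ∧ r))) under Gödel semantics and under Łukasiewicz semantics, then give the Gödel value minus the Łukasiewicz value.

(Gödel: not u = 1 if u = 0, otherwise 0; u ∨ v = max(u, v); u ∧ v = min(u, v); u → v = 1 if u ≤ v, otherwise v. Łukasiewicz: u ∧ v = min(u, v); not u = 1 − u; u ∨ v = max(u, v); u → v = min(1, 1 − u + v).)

-0.15

Gödel evaluation:
  not q: Gödel ¬ of 0.85 = 0 (operand ≠ 0)
  not q: Gödel ¬ of 0.85 = 0 (operand ≠ 0)
  (r ∨ q) = max(0.15, 0.85) = 0.85
  (q ∧ (r ∨ q)) = min(0.85, 0.85) = 0.85
  ((q ∧ (r ∨ q)) ∧ r) = min(0.85, 0.15) = 0.15
  (not q → ((q ∧ (r ∨ q)) ∧ r)): 0 ≤ 0.15, so result = 1
  (not q ∧ (not q → ((q ∧ (r ∨ q)) ∧ r))) = min(0, 1) = 0
  not (not q ∧ (not q → ((q ∧ (r ∨ q)) ∧ r))): Gödel ¬ of 0 = 1 (operand is 0)
  not not (not q ∧ (not q → ((q ∧ (r ∨ q)) ∧ r))): Gödel ¬ of 1 = 0 (operand ≠ 0)
  Gödel value = 0
Łukasiewicz evaluation:
  not q: Łukasiewicz ¬ gives 1 − 0.85 = 0.15
  not q: Łukasiewicz ¬ gives 1 − 0.85 = 0.15
  (r ∨ q) = max(0.15, 0.85) = 0.85
  (q ∧ (r ∨ q)) = min(0.85, 0.85) = 0.85
  ((q ∧ (r ∨ q)) ∧ r) = min(0.85, 0.15) = 0.15
  (not q → ((q ∧ (r ∨ q)) ∧ r)): min(1, 1 − 0.15 + 0.15) = 1
  (not q ∧ (not q → ((q ∧ (r ∨ q)) ∧ r))) = min(0.15, 1) = 0.15
  not (not q ∧ (not q → ((q ∧ (r ∨ q)) ∧ r))): Łukasiewicz ¬ gives 1 − 0.15 = 0.85
  not not (not q ∧ (not q → ((q ∧ (r ∨ q)) ∧ r))): Łukasiewicz ¬ gives 1 − 0.85 = 0.15
  Łukasiewicz value = 0.15
Difference: 0 − 0.15 = -0.15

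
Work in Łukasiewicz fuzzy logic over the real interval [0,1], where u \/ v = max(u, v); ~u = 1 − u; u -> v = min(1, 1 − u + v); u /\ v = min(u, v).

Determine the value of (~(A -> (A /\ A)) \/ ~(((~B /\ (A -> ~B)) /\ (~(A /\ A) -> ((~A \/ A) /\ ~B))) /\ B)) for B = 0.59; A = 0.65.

(A /\ A) = min(0.65, 0.65) = 0.65
(A -> (A /\ A)): min(1, 1 − 0.65 + 0.65) = 1
~(A -> (A /\ A)): Łukasiewicz ¬ gives 1 − 1 = 0
~B: Łukasiewicz ¬ gives 1 − 0.59 = 0.41
~B: Łukasiewicz ¬ gives 1 − 0.59 = 0.41
(A -> ~B): min(1, 1 − 0.65 + 0.41) = 0.76
(~B /\ (A -> ~B)) = min(0.41, 0.76) = 0.41
(A /\ A) = min(0.65, 0.65) = 0.65
~(A /\ A): Łukasiewicz ¬ gives 1 − 0.65 = 0.35
~A: Łukasiewicz ¬ gives 1 − 0.65 = 0.35
(~A \/ A) = max(0.35, 0.65) = 0.65
~B: Łukasiewicz ¬ gives 1 − 0.59 = 0.41
((~A \/ A) /\ ~B) = min(0.65, 0.41) = 0.41
(~(A /\ A) -> ((~A \/ A) /\ ~B)): min(1, 1 − 0.35 + 0.41) = 1
((~B /\ (A -> ~B)) /\ (~(A /\ A) -> ((~A \/ A) /\ ~B))) = min(0.41, 1) = 0.41
(((~B /\ (A -> ~B)) /\ (~(A /\ A) -> ((~A \/ A) /\ ~B))) /\ B) = min(0.41, 0.59) = 0.41
~(((~B /\ (A -> ~B)) /\ (~(A /\ A) -> ((~A \/ A) /\ ~B))) /\ B): Łukasiewicz ¬ gives 1 − 0.41 = 0.59
(~(A -> (A /\ A)) \/ ~(((~B /\ (A -> ~B)) /\ (~(A /\ A) -> ((~A \/ A) /\ ~B))) /\ B)) = max(0, 0.59) = 0.59

0.59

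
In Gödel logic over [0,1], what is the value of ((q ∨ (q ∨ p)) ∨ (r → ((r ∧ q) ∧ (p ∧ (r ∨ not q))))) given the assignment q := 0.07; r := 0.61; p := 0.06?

(q ∨ p) = max(0.07, 0.06) = 0.07
(q ∨ (q ∨ p)) = max(0.07, 0.07) = 0.07
(r ∧ q) = min(0.61, 0.07) = 0.07
not q: Gödel ¬ of 0.07 = 0 (operand ≠ 0)
(r ∨ not q) = max(0.61, 0) = 0.61
(p ∧ (r ∨ not q)) = min(0.06, 0.61) = 0.06
((r ∧ q) ∧ (p ∧ (r ∨ not q))) = min(0.07, 0.06) = 0.06
(r → ((r ∧ q) ∧ (p ∧ (r ∨ not q)))): 0.61 > 0.06, so result = 0.06
((q ∨ (q ∨ p)) ∨ (r → ((r ∧ q) ∧ (p ∧ (r ∨ not q))))) = max(0.07, 0.06) = 0.07

0.07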